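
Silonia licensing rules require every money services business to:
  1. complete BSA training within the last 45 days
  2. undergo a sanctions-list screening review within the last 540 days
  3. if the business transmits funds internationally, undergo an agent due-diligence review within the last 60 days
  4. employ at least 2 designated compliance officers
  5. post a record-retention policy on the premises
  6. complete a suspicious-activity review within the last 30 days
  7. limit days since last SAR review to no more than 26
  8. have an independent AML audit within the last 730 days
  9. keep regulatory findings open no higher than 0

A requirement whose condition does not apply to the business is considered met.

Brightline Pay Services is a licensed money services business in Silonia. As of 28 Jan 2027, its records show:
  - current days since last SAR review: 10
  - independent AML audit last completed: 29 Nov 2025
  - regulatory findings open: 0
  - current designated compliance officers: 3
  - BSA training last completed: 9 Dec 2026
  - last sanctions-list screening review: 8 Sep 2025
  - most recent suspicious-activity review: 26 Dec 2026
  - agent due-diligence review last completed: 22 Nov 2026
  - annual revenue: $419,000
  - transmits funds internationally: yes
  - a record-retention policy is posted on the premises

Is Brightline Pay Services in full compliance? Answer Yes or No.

No

1. BSA training 50 days ago vs limit 45 → not met
2. sanctions-list screening review 507 days ago vs limit 540 → met
3. condition 'transmits funds internationally' holds; agent due-diligence review 67 days ago vs limit 60 → not met
4. designated compliance officers 3 ≥ 2 → met
5. record-retention policy present → met
6. suspicious-activity review 33 days ago vs limit 30 → not met
7. days since last SAR review 10 ≤ 26 → met
8. independent AML audit 425 days ago vs limit 730 → met
9. regulatory findings open 0 ≤ 0 → met
Not met: 1, 3, 6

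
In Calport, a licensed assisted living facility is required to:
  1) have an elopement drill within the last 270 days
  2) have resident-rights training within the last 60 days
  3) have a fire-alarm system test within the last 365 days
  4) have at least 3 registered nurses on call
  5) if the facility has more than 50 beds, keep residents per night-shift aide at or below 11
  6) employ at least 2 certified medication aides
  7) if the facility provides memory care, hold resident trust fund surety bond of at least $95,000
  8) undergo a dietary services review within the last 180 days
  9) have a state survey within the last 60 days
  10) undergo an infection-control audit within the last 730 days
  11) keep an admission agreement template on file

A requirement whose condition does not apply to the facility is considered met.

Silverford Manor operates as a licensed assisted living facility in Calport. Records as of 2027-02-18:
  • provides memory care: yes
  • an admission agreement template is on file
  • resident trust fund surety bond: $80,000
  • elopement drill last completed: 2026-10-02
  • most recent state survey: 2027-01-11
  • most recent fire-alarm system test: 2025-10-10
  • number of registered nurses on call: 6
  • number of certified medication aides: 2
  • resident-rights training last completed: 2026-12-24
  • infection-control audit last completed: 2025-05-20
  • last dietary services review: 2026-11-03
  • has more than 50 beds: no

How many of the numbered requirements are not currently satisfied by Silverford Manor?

1. elopement drill 139 days ago vs limit 270 → met
2. resident-rights training 56 days ago vs limit 60 → met
3. fire-alarm system test 496 days ago vs limit 365 → not met
4. registered nurses on call 6 ≥ 3 → met
5. condition 'has more than 50 beds' does not hold → requirement n/a → met
6. certified medication aides 2 ≥ 2 → met
7. condition 'provides memory care' holds; resident trust fund surety bond $80,000 < $95,000 → not met
8. dietary services review 107 days ago vs limit 180 → met
9. state survey 38 days ago vs limit 60 → met
10. infection-control audit 639 days ago vs limit 730 → met
11. admission agreement template present → met
Not met: 2 of 11

2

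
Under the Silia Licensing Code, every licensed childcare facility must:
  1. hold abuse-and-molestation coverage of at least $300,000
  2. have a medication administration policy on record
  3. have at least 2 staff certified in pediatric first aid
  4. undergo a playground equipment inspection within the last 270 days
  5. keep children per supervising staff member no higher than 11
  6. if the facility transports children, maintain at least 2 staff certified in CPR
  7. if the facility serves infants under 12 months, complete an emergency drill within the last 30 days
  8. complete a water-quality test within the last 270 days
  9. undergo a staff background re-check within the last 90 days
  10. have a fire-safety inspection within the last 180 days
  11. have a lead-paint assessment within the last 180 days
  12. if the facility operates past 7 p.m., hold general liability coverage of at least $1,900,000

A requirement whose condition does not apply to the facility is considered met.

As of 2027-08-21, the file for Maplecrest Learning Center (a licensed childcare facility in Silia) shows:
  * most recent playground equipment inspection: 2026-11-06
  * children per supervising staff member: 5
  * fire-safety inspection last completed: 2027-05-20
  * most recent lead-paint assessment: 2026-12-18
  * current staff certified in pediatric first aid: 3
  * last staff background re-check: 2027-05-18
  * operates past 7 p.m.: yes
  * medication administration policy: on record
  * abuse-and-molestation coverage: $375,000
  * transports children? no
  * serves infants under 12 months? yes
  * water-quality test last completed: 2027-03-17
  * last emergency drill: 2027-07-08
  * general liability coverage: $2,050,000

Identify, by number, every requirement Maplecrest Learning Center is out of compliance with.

1. abuse-and-molestation coverage $375,000 ≥ $300,000 → met
2. medication administration policy present → met
3. staff certified in pediatric first aid 3 ≥ 2 → met
4. playground equipment inspection 288 days ago vs limit 270 → not met
5. children per supervising staff member 5 ≤ 11 → met
6. condition 'transports children' does not hold → requirement n/a → met
7. condition 'serves infants under 12 months' holds; emergency drill 44 days ago vs limit 30 → not met
8. water-quality test 157 days ago vs limit 270 → met
9. staff background re-check 95 days ago vs limit 90 → not met
10. fire-safety inspection 93 days ago vs limit 180 → met
11. lead-paint assessment 246 days ago vs limit 180 → not met
12. condition 'operates past 7 p.m.' holds; general liability coverage $2,050,000 ≥ $1,900,000 → met
Not met: 4, 7, 9, 11

4, 7, 9, 11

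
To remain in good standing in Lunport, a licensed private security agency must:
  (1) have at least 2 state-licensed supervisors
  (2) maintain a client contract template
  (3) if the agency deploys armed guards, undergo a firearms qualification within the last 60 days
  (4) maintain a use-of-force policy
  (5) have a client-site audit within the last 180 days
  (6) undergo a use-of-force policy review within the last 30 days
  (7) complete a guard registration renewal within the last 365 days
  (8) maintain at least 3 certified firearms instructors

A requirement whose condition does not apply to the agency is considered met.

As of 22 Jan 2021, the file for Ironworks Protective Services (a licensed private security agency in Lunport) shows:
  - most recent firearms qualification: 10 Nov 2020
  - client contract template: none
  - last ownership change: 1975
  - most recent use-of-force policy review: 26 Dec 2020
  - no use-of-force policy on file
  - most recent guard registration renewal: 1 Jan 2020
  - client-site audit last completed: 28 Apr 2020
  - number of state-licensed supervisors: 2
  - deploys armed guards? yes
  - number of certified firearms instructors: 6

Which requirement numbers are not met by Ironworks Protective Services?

2, 3, 4, 5, 7

1. state-licensed supervisors 2 ≥ 2 → met
2. client contract template absent → not met
3. condition 'deploys armed guards' holds; firearms qualification 73 days ago vs limit 60 → not met
4. use-of-force policy absent → not met
5. client-site audit 269 days ago vs limit 180 → not met
6. use-of-force policy review 27 days ago vs limit 30 → met
7. guard registration renewal 387 days ago vs limit 365 → not met
8. certified firearms instructors 6 ≥ 3 → met
Not met: 2, 3, 4, 5, 7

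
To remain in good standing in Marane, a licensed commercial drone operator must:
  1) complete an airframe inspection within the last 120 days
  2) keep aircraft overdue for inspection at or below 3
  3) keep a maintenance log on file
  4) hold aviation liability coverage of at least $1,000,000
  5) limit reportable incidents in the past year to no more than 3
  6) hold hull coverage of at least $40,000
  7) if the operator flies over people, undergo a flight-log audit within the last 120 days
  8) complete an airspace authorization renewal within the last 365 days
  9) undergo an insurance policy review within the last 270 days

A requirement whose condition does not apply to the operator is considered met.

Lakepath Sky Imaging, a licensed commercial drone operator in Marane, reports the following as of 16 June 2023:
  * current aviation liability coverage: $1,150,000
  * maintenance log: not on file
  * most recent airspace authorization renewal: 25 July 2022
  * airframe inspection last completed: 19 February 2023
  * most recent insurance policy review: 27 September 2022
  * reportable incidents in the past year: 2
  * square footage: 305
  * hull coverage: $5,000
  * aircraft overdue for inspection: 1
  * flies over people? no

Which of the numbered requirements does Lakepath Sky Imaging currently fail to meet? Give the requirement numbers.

3, 6

1. airframe inspection 117 days ago vs limit 120 → met
2. aircraft overdue for inspection 1 ≤ 3 → met
3. maintenance log absent → not met
4. aviation liability coverage $1,150,000 ≥ $1,000,000 → met
5. reportable incidents in the past year 2 ≤ 3 → met
6. hull coverage $5,000 < $40,000 → not met
7. condition 'flies over people' does not hold → requirement n/a → met
8. airspace authorization renewal 326 days ago vs limit 365 → met
9. insurance policy review 262 days ago vs limit 270 → met
Not met: 3, 6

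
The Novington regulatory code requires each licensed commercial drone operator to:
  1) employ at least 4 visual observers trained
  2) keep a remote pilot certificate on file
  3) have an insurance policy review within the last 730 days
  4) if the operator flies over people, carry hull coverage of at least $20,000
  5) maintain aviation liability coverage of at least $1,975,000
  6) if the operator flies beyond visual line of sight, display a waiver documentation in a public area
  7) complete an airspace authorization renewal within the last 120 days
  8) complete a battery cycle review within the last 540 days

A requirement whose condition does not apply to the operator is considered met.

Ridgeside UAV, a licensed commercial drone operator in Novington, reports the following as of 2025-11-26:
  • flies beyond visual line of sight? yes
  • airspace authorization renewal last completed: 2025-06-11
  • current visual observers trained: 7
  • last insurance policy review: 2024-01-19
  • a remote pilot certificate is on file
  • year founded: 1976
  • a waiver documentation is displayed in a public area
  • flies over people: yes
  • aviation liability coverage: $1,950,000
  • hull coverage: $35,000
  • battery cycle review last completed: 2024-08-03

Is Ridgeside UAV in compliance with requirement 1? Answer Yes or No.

Yes

1. visual observers trained 7 ≥ 4 → met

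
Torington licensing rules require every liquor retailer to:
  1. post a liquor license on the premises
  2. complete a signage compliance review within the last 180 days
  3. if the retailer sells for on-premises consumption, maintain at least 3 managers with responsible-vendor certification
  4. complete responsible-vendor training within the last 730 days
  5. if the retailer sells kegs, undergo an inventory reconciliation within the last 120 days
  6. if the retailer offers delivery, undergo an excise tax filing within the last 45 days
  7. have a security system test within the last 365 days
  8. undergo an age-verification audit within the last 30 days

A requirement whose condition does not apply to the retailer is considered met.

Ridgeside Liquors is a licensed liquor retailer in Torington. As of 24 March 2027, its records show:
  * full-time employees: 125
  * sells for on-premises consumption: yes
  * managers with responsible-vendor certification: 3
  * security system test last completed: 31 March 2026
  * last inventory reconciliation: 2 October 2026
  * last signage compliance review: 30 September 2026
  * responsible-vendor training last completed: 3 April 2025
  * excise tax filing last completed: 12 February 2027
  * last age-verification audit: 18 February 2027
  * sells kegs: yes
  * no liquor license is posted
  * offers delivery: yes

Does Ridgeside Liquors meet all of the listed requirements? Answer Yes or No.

1. liquor license absent → not met
2. signage compliance review 175 days ago vs limit 180 → met
3. condition 'sells for on-premises consumption' holds; managers with responsible-vendor certification 3 ≥ 3 → met
4. responsible-vendor training 720 days ago vs limit 730 → met
5. condition 'sells kegs' holds; inventory reconciliation 173 days ago vs limit 120 → not met
6. condition 'offers delivery' holds; excise tax filing 40 days ago vs limit 45 → met
7. security system test 358 days ago vs limit 365 → met
8. age-verification audit 34 days ago vs limit 30 → not met
Not met: 1, 5, 8

No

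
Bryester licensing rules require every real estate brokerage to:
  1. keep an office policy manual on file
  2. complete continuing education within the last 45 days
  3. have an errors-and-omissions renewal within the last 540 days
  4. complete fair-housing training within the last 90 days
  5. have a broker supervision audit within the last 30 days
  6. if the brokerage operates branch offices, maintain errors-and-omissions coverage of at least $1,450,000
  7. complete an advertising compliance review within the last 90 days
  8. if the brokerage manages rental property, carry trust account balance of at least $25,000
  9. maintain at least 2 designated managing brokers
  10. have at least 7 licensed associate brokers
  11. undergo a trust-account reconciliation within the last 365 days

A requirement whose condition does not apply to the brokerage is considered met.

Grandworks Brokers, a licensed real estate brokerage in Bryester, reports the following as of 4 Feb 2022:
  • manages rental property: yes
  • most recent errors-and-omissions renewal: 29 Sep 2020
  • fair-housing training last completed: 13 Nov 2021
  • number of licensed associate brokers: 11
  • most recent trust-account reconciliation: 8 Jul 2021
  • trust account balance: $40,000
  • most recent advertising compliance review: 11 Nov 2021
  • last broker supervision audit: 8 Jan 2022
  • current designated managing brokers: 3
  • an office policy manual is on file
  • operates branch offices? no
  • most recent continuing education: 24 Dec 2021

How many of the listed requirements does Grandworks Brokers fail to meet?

0

1. office policy manual present → met
2. continuing education 42 days ago vs limit 45 → met
3. errors-and-omissions renewal 493 days ago vs limit 540 → met
4. fair-housing training 83 days ago vs limit 90 → met
5. broker supervision audit 27 days ago vs limit 30 → met
6. condition 'operates branch offices' does not hold → requirement n/a → met
7. advertising compliance review 85 days ago vs limit 90 → met
8. condition 'manages rental property' holds; trust account balance $40,000 ≥ $25,000 → met
9. designated managing brokers 3 ≥ 2 → met
10. licensed associate brokers 11 ≥ 7 → met
11. trust-account reconciliation 211 days ago vs limit 365 → met
Not met: 0 of 11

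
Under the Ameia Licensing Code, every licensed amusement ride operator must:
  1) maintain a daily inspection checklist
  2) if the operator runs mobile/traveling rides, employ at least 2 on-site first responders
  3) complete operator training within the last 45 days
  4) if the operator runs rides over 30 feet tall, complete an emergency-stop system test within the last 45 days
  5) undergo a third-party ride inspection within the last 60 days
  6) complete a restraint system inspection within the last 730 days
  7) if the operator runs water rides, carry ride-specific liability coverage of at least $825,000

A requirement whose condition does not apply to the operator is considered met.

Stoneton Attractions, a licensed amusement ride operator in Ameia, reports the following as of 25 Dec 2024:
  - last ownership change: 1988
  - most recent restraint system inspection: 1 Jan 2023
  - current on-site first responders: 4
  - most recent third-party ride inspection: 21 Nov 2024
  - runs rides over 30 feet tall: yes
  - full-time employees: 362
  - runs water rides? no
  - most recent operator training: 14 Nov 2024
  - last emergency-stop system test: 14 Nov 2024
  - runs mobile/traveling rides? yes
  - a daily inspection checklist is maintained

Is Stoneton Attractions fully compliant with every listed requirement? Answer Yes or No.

Yes

1. daily inspection checklist present → met
2. condition 'runs mobile/traveling rides' holds; on-site first responders 4 ≥ 2 → met
3. operator training 41 days ago vs limit 45 → met
4. condition 'runs rides over 30 feet tall' holds; emergency-stop system test 41 days ago vs limit 45 → met
5. third-party ride inspection 34 days ago vs limit 60 → met
6. restraint system inspection 724 days ago vs limit 730 → met
7. condition 'runs water rides' does not hold → requirement n/a → met
All met.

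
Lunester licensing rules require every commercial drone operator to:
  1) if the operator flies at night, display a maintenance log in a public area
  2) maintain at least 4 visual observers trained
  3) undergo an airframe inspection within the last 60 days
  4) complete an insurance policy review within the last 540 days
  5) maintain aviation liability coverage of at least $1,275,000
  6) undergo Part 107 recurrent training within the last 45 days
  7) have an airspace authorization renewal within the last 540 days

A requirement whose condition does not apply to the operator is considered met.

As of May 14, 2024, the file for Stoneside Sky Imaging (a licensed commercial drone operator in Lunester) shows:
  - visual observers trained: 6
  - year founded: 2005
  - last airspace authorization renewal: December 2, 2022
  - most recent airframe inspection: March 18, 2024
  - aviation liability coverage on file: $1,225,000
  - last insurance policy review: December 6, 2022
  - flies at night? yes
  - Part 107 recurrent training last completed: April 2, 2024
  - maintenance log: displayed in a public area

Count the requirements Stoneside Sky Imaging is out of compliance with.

1

1. condition 'flies at night' holds; maintenance log present → met
2. visual observers trained 6 ≥ 4 → met
3. airframe inspection 57 days ago vs limit 60 → met
4. insurance policy review 525 days ago vs limit 540 → met
5. aviation liability coverage $1,225,000 < $1,275,000 → not met
6. Part 107 recurrent training 42 days ago vs limit 45 → met
7. airspace authorization renewal 529 days ago vs limit 540 → met
Not met: 1 of 7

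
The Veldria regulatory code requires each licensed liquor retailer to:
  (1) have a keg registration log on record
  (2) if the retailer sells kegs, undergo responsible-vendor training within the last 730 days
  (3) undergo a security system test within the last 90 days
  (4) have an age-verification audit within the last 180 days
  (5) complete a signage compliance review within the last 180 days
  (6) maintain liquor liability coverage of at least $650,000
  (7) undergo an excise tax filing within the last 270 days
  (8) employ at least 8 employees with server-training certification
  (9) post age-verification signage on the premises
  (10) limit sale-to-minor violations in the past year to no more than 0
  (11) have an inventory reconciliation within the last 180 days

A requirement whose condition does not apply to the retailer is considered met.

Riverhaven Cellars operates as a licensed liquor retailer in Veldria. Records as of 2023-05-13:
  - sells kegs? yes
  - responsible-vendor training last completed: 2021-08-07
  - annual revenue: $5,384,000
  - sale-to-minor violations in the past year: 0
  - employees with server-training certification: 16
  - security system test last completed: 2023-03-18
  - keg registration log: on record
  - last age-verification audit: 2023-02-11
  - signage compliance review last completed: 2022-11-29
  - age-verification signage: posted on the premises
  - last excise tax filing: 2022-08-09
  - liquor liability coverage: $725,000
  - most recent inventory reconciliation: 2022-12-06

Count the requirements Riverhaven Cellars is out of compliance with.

1

1. keg registration log present → met
2. condition 'sells kegs' holds; responsible-vendor training 644 days ago vs limit 730 → met
3. security system test 56 days ago vs limit 90 → met
4. age-verification audit 91 days ago vs limit 180 → met
5. signage compliance review 165 days ago vs limit 180 → met
6. liquor liability coverage $725,000 ≥ $650,000 → met
7. excise tax filing 277 days ago vs limit 270 → not met
8. employees with server-training certification 16 ≥ 8 → met
9. age-verification signage present → met
10. sale-to-minor violations in the past year 0 ≤ 0 → met
11. inventory reconciliation 158 days ago vs limit 180 → met
Not met: 1 of 11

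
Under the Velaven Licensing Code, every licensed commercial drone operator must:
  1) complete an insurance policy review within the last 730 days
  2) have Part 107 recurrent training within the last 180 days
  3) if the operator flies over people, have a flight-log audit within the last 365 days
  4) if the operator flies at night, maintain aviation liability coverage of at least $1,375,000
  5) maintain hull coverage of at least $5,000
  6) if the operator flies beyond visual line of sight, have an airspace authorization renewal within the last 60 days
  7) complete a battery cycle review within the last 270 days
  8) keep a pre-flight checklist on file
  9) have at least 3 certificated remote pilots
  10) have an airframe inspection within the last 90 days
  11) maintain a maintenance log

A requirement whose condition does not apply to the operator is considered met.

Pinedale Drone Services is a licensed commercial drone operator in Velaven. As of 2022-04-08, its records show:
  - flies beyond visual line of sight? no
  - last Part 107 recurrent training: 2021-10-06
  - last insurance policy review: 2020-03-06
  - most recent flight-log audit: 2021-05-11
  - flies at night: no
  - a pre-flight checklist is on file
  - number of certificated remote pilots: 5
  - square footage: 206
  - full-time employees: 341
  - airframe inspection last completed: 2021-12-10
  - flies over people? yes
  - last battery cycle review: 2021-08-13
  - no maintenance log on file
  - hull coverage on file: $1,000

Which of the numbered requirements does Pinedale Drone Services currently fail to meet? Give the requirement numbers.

1, 2, 5, 10, 11

1. insurance policy review 763 days ago vs limit 730 → not met
2. Part 107 recurrent training 184 days ago vs limit 180 → not met
3. condition 'flies over people' holds; flight-log audit 332 days ago vs limit 365 → met
4. condition 'flies at night' does not hold → requirement n/a → met
5. hull coverage $1,000 < $5,000 → not met
6. condition 'flies beyond visual line of sight' does not hold → requirement n/a → met
7. battery cycle review 238 days ago vs limit 270 → met
8. pre-flight checklist present → met
9. certificated remote pilots 5 ≥ 3 → met
10. airframe inspection 119 days ago vs limit 90 → not met
11. maintenance log absent → not met
Not met: 1, 2, 5, 10, 11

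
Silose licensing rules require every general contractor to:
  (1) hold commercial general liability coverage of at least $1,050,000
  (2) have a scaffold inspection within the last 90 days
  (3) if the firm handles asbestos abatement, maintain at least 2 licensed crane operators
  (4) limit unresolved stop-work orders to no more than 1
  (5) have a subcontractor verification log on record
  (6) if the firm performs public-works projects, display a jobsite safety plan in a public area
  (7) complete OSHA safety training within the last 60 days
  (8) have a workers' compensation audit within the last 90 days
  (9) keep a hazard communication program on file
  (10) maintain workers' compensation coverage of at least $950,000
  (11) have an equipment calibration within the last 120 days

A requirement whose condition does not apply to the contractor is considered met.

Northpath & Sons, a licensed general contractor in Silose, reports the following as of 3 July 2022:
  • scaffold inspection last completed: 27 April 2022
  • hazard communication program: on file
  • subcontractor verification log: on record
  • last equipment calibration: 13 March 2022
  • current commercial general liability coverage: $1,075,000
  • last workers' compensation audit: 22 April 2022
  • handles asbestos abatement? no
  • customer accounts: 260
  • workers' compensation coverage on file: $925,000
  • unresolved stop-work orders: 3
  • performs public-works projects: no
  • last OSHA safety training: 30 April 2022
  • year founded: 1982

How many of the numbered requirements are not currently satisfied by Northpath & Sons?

3

1. commercial general liability coverage $1,075,000 ≥ $1,050,000 → met
2. scaffold inspection 67 days ago vs limit 90 → met
3. condition 'handles asbestos abatement' does not hold → requirement n/a → met
4. unresolved stop-work orders 3 > 1 → not met
5. subcontractor verification log present → met
6. condition 'performs public-works projects' does not hold → requirement n/a → met
7. OSHA safety training 64 days ago vs limit 60 → not met
8. workers' compensation audit 72 days ago vs limit 90 → met
9. hazard communication program present → met
10. workers' compensation coverage $925,000 < $950,000 → not met
11. equipment calibration 112 days ago vs limit 120 → met
Not met: 3 of 11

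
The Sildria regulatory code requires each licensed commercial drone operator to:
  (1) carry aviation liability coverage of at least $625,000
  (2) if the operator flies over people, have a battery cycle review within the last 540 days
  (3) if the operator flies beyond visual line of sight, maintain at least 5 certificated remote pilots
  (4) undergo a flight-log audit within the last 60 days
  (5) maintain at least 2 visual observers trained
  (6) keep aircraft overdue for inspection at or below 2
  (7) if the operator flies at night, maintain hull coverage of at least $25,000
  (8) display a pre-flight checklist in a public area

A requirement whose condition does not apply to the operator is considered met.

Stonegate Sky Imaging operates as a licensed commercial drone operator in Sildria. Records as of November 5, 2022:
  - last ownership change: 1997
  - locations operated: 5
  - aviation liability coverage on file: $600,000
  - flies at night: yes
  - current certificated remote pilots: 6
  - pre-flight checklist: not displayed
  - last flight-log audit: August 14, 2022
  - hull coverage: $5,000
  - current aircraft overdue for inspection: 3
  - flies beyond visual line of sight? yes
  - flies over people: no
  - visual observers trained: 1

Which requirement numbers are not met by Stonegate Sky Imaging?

1. aviation liability coverage $600,000 < $625,000 → not met
2. condition 'flies over people' does not hold → requirement n/a → met
3. condition 'flies beyond visual line of sight' holds; certificated remote pilots 6 ≥ 5 → met
4. flight-log audit 83 days ago vs limit 60 → not met
5. visual observers trained 1 < 2 → not met
6. aircraft overdue for inspection 3 > 2 → not met
7. condition 'flies at night' holds; hull coverage $5,000 < $25,000 → not met
8. pre-flight checklist absent → not met
Not met: 1, 4, 5, 6, 7, 8

1, 4, 5, 6, 7, 8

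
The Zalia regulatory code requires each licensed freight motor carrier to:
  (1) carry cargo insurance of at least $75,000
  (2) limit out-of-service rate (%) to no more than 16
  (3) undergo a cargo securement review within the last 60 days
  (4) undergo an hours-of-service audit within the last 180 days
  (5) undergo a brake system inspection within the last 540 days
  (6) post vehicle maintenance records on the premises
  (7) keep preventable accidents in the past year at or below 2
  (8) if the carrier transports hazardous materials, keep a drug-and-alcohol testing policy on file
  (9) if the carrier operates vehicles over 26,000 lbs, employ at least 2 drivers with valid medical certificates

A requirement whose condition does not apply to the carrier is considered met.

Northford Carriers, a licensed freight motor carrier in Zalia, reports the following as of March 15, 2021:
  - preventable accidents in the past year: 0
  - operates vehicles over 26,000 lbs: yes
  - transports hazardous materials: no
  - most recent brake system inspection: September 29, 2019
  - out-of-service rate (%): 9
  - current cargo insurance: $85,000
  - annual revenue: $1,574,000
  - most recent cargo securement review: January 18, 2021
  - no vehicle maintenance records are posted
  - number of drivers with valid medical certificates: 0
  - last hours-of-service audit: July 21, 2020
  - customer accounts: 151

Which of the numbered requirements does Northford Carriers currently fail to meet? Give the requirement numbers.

1. cargo insurance $85,000 ≥ $75,000 → met
2. out-of-service rate (%) 9 ≤ 16 → met
3. cargo securement review 56 days ago vs limit 60 → met
4. hours-of-service audit 237 days ago vs limit 180 → not met
5. brake system inspection 533 days ago vs limit 540 → met
6. vehicle maintenance records absent → not met
7. preventable accidents in the past year 0 ≤ 2 → met
8. condition 'transports hazardous materials' does not hold → requirement n/a → met
9. condition 'operates vehicles over 26,000 lbs' holds; drivers with valid medical certificates 0 < 2 → not met
Not met: 4, 6, 9

4, 6, 9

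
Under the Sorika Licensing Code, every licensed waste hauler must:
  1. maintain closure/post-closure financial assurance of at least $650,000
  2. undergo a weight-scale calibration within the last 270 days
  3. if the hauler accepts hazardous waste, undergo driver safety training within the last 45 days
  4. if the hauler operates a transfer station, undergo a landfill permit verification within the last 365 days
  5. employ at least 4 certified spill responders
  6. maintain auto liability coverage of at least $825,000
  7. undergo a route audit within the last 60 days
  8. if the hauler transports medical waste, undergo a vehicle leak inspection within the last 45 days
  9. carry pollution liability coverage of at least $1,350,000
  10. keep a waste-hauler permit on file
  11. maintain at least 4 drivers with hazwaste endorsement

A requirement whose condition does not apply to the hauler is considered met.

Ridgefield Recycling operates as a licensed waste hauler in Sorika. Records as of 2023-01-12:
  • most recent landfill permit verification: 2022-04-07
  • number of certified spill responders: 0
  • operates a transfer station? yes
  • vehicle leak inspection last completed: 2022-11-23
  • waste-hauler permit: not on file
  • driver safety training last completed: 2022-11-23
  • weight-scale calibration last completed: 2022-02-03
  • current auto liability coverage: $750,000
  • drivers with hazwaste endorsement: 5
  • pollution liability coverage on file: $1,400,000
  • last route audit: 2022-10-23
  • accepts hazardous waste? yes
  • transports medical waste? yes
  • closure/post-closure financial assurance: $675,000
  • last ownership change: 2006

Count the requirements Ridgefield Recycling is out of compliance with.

7

1. closure/post-closure financial assurance $675,000 ≥ $650,000 → met
2. weight-scale calibration 343 days ago vs limit 270 → not met
3. condition 'accepts hazardous waste' holds; driver safety training 50 days ago vs limit 45 → not met
4. condition 'operates a transfer station' holds; landfill permit verification 280 days ago vs limit 365 → met
5. certified spill responders 0 < 4 → not met
6. auto liability coverage $750,000 < $825,000 → not met
7. route audit 81 days ago vs limit 60 → not met
8. condition 'transports medical waste' holds; vehicle leak inspection 50 days ago vs limit 45 → not met
9. pollution liability coverage $1,400,000 ≥ $1,350,000 → met
10. waste-hauler permit absent → not met
11. drivers with hazwaste endorsement 5 ≥ 4 → met
Not met: 7 of 11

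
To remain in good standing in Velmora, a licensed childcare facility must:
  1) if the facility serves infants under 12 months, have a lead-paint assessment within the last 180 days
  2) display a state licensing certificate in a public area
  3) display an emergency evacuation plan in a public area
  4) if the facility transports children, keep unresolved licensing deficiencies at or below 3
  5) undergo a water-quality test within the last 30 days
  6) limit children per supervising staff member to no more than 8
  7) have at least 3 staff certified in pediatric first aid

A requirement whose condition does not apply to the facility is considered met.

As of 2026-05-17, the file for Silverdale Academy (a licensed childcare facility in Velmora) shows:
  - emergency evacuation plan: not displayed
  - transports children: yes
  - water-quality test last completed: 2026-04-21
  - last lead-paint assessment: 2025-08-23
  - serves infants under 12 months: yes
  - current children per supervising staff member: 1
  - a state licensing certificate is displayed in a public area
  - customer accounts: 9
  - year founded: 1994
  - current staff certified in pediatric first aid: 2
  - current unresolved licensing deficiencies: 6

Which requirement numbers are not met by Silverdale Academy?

1. condition 'serves infants under 12 months' holds; lead-paint assessment 267 days ago vs limit 180 → not met
2. state licensing certificate present → met
3. emergency evacuation plan absent → not met
4. condition 'transports children' holds; unresolved licensing deficiencies 6 > 3 → not met
5. water-quality test 26 days ago vs limit 30 → met
6. children per supervising staff member 1 ≤ 8 → met
7. staff certified in pediatric first aid 2 < 3 → not met
Not met: 1, 3, 4, 7

1, 3, 4, 7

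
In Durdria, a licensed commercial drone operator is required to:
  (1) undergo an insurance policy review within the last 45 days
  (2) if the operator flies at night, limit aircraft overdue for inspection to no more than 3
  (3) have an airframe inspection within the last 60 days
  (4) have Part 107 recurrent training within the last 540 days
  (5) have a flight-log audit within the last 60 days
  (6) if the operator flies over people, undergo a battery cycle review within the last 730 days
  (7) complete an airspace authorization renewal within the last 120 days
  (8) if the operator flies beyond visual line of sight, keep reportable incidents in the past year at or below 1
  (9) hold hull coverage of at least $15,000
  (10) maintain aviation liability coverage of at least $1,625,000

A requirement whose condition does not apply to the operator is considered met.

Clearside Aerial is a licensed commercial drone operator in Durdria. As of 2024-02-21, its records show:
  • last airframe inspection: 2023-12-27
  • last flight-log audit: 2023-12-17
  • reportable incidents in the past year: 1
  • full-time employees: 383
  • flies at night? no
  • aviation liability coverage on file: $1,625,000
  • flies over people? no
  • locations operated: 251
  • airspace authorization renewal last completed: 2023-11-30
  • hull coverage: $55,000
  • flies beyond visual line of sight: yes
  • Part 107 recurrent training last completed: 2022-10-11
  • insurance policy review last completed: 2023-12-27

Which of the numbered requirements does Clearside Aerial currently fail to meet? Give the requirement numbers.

1. insurance policy review 56 days ago vs limit 45 → not met
2. condition 'flies at night' does not hold → requirement n/a → met
3. airframe inspection 56 days ago vs limit 60 → met
4. Part 107 recurrent training 498 days ago vs limit 540 → met
5. flight-log audit 66 days ago vs limit 60 → not met
6. condition 'flies over people' does not hold → requirement n/a → met
7. airspace authorization renewal 83 days ago vs limit 120 → met
8. condition 'flies beyond visual line of sight' holds; reportable incidents in the past year 1 ≤ 1 → met
9. hull coverage $55,000 ≥ $15,000 → met
10. aviation liability coverage $1,625,000 ≥ $1,625,000 → met
Not met: 1, 5

1, 5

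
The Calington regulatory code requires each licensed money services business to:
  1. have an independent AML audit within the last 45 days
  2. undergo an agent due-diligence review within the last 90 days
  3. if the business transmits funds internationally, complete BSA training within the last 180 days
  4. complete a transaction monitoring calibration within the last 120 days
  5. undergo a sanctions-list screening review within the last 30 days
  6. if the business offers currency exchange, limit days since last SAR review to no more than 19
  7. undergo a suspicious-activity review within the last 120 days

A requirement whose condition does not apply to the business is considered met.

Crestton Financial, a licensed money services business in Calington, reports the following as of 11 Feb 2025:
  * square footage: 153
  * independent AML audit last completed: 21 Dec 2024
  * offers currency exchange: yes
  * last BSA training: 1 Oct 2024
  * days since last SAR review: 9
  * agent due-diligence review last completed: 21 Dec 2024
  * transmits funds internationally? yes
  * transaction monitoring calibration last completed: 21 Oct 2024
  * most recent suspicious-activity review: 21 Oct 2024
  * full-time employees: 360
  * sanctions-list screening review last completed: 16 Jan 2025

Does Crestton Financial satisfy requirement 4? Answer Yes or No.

4. transaction monitoring calibration 113 days ago vs limit 120 → met

Yes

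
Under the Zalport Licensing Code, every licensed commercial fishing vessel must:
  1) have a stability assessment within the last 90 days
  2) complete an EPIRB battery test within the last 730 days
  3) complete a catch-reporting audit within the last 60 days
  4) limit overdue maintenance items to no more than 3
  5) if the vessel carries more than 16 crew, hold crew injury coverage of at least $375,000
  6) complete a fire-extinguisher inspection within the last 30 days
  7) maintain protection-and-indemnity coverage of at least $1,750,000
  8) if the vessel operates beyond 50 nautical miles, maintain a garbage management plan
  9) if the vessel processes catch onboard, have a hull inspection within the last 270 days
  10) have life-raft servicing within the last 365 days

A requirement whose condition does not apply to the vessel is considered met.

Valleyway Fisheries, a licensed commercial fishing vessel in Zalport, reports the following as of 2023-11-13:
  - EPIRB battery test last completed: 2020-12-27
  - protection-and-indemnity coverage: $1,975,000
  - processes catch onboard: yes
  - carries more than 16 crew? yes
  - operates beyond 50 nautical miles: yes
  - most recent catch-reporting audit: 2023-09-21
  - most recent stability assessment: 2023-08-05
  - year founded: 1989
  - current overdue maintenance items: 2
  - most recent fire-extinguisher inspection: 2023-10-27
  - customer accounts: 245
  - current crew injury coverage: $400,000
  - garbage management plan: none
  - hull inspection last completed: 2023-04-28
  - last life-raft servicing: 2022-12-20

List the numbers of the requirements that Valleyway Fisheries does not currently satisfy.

1. stability assessment 100 days ago vs limit 90 → not met
2. EPIRB battery test 1051 days ago vs limit 730 → not met
3. catch-reporting audit 53 days ago vs limit 60 → met
4. overdue maintenance items 2 ≤ 3 → met
5. condition 'carries more than 16 crew' holds; crew injury coverage $400,000 ≥ $375,000 → met
6. fire-extinguisher inspection 17 days ago vs limit 30 → met
7. protection-and-indemnity coverage $1,975,000 ≥ $1,750,000 → met
8. condition 'operates beyond 50 nautical miles' holds; garbage management plan absent → not met
9. condition 'processes catch onboard' holds; hull inspection 199 days ago vs limit 270 → met
10. life-raft servicing 328 days ago vs limit 365 → met
Not met: 1, 2, 8

1, 2, 8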